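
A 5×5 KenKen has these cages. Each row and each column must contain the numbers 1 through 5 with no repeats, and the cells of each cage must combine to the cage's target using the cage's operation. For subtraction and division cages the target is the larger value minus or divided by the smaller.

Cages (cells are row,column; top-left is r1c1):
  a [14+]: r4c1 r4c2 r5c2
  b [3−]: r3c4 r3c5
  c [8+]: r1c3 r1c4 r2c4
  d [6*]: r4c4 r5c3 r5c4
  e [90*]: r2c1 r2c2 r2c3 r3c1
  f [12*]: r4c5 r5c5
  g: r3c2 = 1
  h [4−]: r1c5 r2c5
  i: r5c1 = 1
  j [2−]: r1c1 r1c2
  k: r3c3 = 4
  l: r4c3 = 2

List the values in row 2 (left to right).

The 4 cells of cage e must have product 90, so r3c1 = 3.
Cage g is a single given cell, which forces r3c2 = 1.
Cage k is given, leaving r3c3 = 4.
Cage a has sum 14, leaving r4c1 = 5.
The 3 cells of cage a must have sum 14, so r4c2 = 4.
L is a freebie, so r4c3 = 2.
4 is placed in row 4, which forces r4c5 = 3.
Cage i is a single given cell; hence r5c1 = 1.
The 3 cells of cage a must have sum 14, which forces r5c2 = 5.
1 is placed in row 5; hence r5c3 = 3.
Row 5 now contains 3, leaving r5c4 = 2.
Column 5 already has 3, which forces r5c5 = 4.
Cage j's pair has difference 2, leaving r1c1 = 4.
The two cells of cage j must have difference 2; hence r1c2 = 2.
Cage c has sum 8, so r1c3 = 1.
4 is placed in row 1; hence r1c4 = 3.
Row 1 now contains 1, leaving r1c5 = 5.
5 is placed in column 1, so r2c1 = 2.
The 4 cells of cage e must have product 90, which forces r2c2 = 3.
3 is placed in column 3, which forces r2c3 = 5.
Column 4 now contains 3, which forces r2c4 = 4.
5 is placed in column 5, leaving r2c5 = 1.
2 is placed in column 4, which forces r3c4 = 5.
Cage b needs two cells with difference 3; hence r3c5 = 2.
3 is placed in row 4, which forces r4c4 = 1.
The full grid is 4 2 1 3 5 / 2 3 5 4 1 / 3 1 4 5 2 / 5 4 2 1 3 / 1 5 3 2 4.

2 3 5 4 1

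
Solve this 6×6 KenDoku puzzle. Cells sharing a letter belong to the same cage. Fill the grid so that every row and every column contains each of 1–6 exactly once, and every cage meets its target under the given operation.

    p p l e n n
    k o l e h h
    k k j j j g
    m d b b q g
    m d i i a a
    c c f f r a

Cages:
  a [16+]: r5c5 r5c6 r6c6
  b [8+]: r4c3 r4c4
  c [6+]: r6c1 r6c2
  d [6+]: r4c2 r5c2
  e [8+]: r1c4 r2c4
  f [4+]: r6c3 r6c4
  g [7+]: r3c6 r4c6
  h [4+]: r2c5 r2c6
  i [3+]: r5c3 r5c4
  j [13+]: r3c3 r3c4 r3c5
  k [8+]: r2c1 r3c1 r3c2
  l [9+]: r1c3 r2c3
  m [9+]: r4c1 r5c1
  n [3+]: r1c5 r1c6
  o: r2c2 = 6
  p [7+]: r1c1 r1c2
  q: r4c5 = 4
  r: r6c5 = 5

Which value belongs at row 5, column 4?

Cage o is a single given cell, which forces r2c2 = 6.
Cage q is given, so r4c5 = 4.
R is a freebie, so r6c5 = 5.
Row 6 now contains 5, so r6c6 = 6.
Column 5 already has 5; hence r5c5 = 6.
6 is placed in column 6, leaving r5c6 = 4.
The two cells of cage m must have sum 9, which forces r4c1 = 6.
Row 5 now contains 4, so r5c1 = 3.
In row 4, 1 can only go at r4c2, so r4c2 = 1.
Column 2 already has 1, leaving r5c2 = 5.
In row 3, 1 can only go at r3c1, so r3c1 = 1.
Row 2 needs a 2, and only r2c4 is open for it.
Cage e's pair has sum 8, so r1c4 = 6.
Cage i needs two cells with sum 3, leaving r5c3 = 2.
2 is placed in column 4, which forces r5c4 = 1.
1 is placed in column 4, leaving r6c4 = 3.
The 3 cells of cage j must have sum 13; hence r3c3 = 6.
Cage b needs two cells with sum 8, which forces r4c3 = 3.
3 is placed in column 4, so r4c4 = 5.
Row 4 now contains 5, so r4c6 = 2.
Row 6 now contains 3, leaving r6c3 = 1.
The two cells of cage n must have sum 3, leaving r1c5 = 2.
Column 6 already has 2, which forces r1c6 = 1.
1 is placed in column 6, so r2c6 = 3.
5 is placed in column 4, so r3c4 = 4.
Cage j needs sum 13, which forces r3c5 = 3.
Column 6 already has 2, which forces r3c6 = 5.
Cage p's pair has sum 7, leaving r1c1 = 4.
2 is placed in row 1, which forces r1c2 = 3.
Row 1 now contains 4, which forces r1c3 = 5.
The 3 cells of cage k must have sum 8, which forces r2c1 = 5.
Column 3 now contains 5, leaving r2c3 = 4.
Row 2 now contains 3, leaving r2c5 = 1.
3 is placed in row 3, so r3c2 = 2.
Column 1 now contains 4, so r6c1 = 2.
Column 2 already has 2, which forces r6c2 = 4.
Completed grid: 4 3 5 6 2 1 / 5 6 4 2 1 3 / 1 2 6 4 3 5 / 6 1 3 5 4 2 / 3 5 2 1 6 4 / 2 4 1 3 5 6.

1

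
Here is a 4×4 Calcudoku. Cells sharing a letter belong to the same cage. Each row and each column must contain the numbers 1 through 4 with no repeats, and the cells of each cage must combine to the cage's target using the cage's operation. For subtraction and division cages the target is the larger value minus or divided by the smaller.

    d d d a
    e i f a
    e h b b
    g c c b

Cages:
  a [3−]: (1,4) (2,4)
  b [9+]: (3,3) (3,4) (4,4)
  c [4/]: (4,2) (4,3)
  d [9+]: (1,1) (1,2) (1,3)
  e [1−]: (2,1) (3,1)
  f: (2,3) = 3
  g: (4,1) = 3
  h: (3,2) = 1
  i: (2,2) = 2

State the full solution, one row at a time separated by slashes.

4 3 2 1 / 1 2 3 4 / 2 1 4 3 / 3 4 1 2

I is a freebie, leaving (2,2) = 2.
Cage f is a single given cell, so (2,3) = 3.
Cage h is given, leaving (3,2) = 1.
Cage g is a single given cell, leaving (4,1) = 3.
Column 2 now contains 1, which forces (4,2) = 4.
4 is placed in row 4; hence (4,3) = 1.
4 is placed in row 4; hence (4,4) = 2.
Column 2 now contains 4, so (1,2) = 3.
Cage e needs two cells with difference 1, so (2,1) = 1.
Row 2 now contains 1, leaving (2,4) = 4.
Cage e's pair has difference 1, which forces (3,1) = 2.
Cage b has sum 9, leaving (3,3) = 4.
Cage b needs sum 9, which forces (3,4) = 3.
Column 1 already has 2; hence (1,1) = 4.
Column 3 already has 4, so (1,3) = 2.
Column 4 already has 4; hence (1,4) = 1.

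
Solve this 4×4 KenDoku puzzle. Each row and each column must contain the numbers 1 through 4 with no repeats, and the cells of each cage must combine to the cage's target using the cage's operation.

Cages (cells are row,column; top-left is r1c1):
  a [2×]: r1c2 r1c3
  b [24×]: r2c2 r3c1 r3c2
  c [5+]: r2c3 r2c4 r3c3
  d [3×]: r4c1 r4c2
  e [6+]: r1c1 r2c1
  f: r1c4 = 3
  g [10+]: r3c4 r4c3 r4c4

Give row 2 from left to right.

2 4 3 1

Cage f is given, leaving r1c4 = 3.
Column 4 now contains 3, which forces r3c4 = 4.
4 is placed in column 4, so r4c4 = 2.
The 3 cells of cage b must have product 24, so r2c2 = 4.
Cage c needs sum 5; hence r2c3 = 3.
Column 4 already has 2, so r2c4 = 1.
The 3 cells of cage c must have sum 5, which forces r3c3 = 1.
Cage g has sum 10; hence r4c3 = 4.
The two cells of cage e must have sum 6, so r1c1 = 4.
Cage a's pair has product 2; hence r1c2 = 1.
1 is placed in column 3, so r1c3 = 2.
Row 2 now contains 4, so r2c1 = 2.
2 is placed in column 1, so r3c1 = 3.
Row 3 now contains 3, leaving r3c2 = 2.
Column 1 now contains 3, so r4c1 = 1.
Column 2 already has 1, which forces r4c2 = 3.
Filled in: 4 1 2 3 / 2 4 3 1 / 3 2 1 4 / 1 3 4 2.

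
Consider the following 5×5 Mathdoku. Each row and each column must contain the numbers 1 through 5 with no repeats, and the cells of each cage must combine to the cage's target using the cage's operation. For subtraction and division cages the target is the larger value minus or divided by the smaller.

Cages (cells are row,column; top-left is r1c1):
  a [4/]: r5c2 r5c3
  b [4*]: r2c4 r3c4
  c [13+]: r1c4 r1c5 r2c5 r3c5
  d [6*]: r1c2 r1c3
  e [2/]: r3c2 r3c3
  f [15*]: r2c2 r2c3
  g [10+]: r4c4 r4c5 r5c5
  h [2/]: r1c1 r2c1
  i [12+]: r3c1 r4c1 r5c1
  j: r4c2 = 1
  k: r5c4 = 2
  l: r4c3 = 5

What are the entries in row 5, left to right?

3 4 1 2 5

Cage j is given, so r4c2 = 1.
Cage l is given, which forces r4c3 = 5.
1 is placed in column 2; hence r5c2 = 4.
Row 5 already has 4, so r5c3 = 1.
K is a freebie, so r5c4 = 2.
The two cells of cage f must have product 15, which forces r2c2 = 5.
Column 3 already has 5, so r2c3 = 3.
4 is placed in column 2; hence r3c2 = 2.
Cage e needs two cells with quotient 2, leaving r3c3 = 4.
4 is placed in row 3, which forces r3c4 = 1.
Cage g has sum 10, leaving r4c4 = 3.
Column 2 now contains 2; hence r1c2 = 3.
Column 3 already has 3; hence r1c3 = 2.
Column 4 now contains 1; hence r2c4 = 4.
Row 4 already has 3, which forces r4c1 = 4.
Row 4 already has 4, so r4c5 = 2.
Column 1 already has 4; hence r1c1 = 1.
Column 4 already has 4, which forces r1c4 = 5.
Cage c needs sum 13, which forces r1c5 = 4.
Cage h's pair has quotient 2, so r2c1 = 2.
Column 5 now contains 2, leaving r2c5 = 1.
The 4 cells of cage c must have sum 13, so r3c5 = 3.
The 3 cells of cage g must have sum 10, which forces r5c5 = 5.
Row 3 already has 3, leaving r3c1 = 5.
5 is placed in row 5, which forces r5c1 = 3.
Filled in: 1 3 2 5 4 / 2 5 3 4 1 / 5 2 4 1 3 / 4 1 5 3 2 / 3 4 1 2 5.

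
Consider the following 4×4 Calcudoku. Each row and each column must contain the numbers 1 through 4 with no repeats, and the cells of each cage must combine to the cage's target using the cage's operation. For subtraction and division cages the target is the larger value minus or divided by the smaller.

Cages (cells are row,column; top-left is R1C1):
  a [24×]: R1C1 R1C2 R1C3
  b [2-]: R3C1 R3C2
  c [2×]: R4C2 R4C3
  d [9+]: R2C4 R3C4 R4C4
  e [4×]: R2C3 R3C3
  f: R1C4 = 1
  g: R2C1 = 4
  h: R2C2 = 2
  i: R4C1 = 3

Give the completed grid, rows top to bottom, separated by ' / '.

Cage f is given, so R1C4 = 1.
Cage g is a single given cell; hence R2C1 = 4.
Cage h is given; hence R2C2 = 2.
4 is placed in row 2, so R2C3 = 1.
Row 2 now contains 2, leaving R2C4 = 3.
1 is placed in column 3, leaving R3C3 = 4.
Row 3 now contains 4; hence R3C4 = 2.
I is a freebie, so R4C1 = 3.
Column 2 now contains 2, which forces R4C2 = 1.
1 is placed in column 3; hence R4C3 = 2.
2 is placed in column 4, which forces R4C4 = 4.
3 is placed in column 1; hence R1C1 = 2.
Cage a needs product 24, which forces R1C2 = 4.
Column 3 now contains 2; hence R1C3 = 3.
3 is placed in column 1, leaving R3C1 = 1.
Column 2 already has 1; hence R3C2 = 3.

2 4 3 1 / 4 2 1 3 / 1 3 4 2 / 3 1 2 4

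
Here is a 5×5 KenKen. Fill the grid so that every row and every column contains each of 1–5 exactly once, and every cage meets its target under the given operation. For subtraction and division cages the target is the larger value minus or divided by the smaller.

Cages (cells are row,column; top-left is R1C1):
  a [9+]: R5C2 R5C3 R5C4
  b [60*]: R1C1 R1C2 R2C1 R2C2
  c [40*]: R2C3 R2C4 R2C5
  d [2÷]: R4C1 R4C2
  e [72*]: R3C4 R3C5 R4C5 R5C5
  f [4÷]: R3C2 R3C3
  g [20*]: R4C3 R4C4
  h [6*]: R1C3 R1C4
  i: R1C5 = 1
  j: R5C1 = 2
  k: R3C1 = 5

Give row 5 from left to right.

Cage i is given, which forces R1C5 = 1.
K is a freebie, so R3C1 = 5.
Cage e needs product 72, leaving R3C4 = 3.
Cage j is a single given cell, so R5C1 = 2.
Cage h's pair has product 6; hence R1C3 = 3.
Column 4 now contains 3, leaving R1C4 = 2.
Cage d needs two cells with quotient 2, so R4C2 = 2.
Row 1 already has 3; hence R1C1 = 4.
Cage b has product 60, leaving R1C2 = 5.
The 4 cells of cage e must have product 72, leaving R3C5 = 2.
Column 1 already has 4; hence R4C1 = 1.
Cage a needs sum 9, so R5C2 = 3.
Row 5 now contains 3, leaving R5C5 = 4.
1 is placed in column 1, so R2C1 = 3.
3 is placed in column 2, which forces R2C2 = 1.
The 3 cells of cage c must have product 40, which forces R2C3 = 2.
Cage c has product 40, which forces R2C4 = 4.
Column 5 already has 4; hence R2C5 = 5.
Column 2 already has 1, leaving R3C2 = 4.
4 is placed in row 3; hence R3C3 = 1.
Column 4 already has 4; hence R4C4 = 5.
Column 5 already has 4, leaving R4C5 = 3.
Column 3 now contains 1, so R5C3 = 5.
Column 4 already has 5; hence R5C4 = 1.
Row 4 already has 5, which forces R4C3 = 4.
The full grid is 4 5 3 2 1 / 3 1 2 4 5 / 5 4 1 3 2 / 1 2 4 5 3 / 2 3 5 1 4.

2 3 5 1 4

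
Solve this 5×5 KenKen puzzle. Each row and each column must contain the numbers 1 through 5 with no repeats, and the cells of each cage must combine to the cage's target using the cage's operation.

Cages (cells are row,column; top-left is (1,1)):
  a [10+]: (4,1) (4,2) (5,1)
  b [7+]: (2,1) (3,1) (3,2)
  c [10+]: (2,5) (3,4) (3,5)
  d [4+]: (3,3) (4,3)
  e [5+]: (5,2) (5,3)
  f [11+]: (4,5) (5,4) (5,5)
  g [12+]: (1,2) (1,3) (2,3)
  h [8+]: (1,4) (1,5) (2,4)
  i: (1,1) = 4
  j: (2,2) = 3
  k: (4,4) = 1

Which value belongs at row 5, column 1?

3

Cage i is a single given cell, leaving (1,1) = 4.
Cage j is a single given cell, which forces (2,2) = 3.
Cage k is a single given cell, which forces (4,4) = 1.
3 is placed in column 2, which forces (1,2) = 5.
Cage h has sum 8, leaving (1,5) = 1.
Cage d's pair has sum 4, which forces (3,3) = 1.
Row 4 already has 1, leaving (4,3) = 3.
Column 3 now contains 3, so (5,3) = 4.
Column 3 now contains 3, so (1,3) = 2.
Row 1 already has 2; hence (1,4) = 3.
Column 3 now contains 4, leaving (2,3) = 5.
Row 2 already has 5, so (2,4) = 4.
Row 2 already has 4, leaving (2,5) = 2.
The 3 cells of cage a must have sum 10, so (4,1) = 5.
Cage f has sum 11, leaving (4,5) = 4.
The two cells of cage e must have sum 5, which forces (5,2) = 1.
Column 5 now contains 2, so (5,5) = 5.
Row 2 now contains 2, leaving (2,1) = 1.
The 3 cells of cage b must have sum 7, leaving (3,1) = 2.
The 3 cells of cage b must have sum 7; hence (3,2) = 4.
The 3 cells of cage c must have sum 10, leaving (3,4) = 5.
Column 5 already has 5, so (3,5) = 3.
Row 4 already has 4; hence (4,2) = 2.
Row 5 now contains 1; hence (5,1) = 3.
Row 5 already has 5; hence (5,4) = 2.
Filled in: 4 5 2 3 1 / 1 3 5 4 2 / 2 4 1 5 3 / 5 2 3 1 4 / 3 1 4 2 5.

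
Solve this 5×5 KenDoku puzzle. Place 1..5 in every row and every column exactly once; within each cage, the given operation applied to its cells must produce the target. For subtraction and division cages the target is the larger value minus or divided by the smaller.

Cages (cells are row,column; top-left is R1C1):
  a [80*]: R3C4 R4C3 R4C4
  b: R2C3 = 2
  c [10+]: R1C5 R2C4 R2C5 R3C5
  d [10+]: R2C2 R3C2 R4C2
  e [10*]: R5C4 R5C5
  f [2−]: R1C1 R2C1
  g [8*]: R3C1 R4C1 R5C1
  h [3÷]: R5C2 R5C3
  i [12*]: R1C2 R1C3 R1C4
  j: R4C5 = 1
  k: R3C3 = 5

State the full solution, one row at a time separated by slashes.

Cage b is a single given cell, leaving R2C3 = 2.
Cage k is given, which forces R3C3 = 5.
Cage a needs product 80; hence R3C4 = 4.
Cage a has product 80; hence R4C3 = 4.
Cage a needs product 80, so R4C4 = 5.
Cage j is a single given cell; hence R4C5 = 1.
Column 4 now contains 5, leaving R5C4 = 2.
Row 5 now contains 2, leaving R5C5 = 5.
Cage i needs product 12, leaving R1C2 = 4.
Cage d has sum 10, so R2C2 = 5.
The 4 cells of cage c must have sum 10, leaving R2C4 = 1.
The 3 cells of cage g must have product 8, which forces R3C1 = 1.
Row 4 now contains 1, which forces R4C1 = 2.
Row 4 already has 2, which forces R4C2 = 3.
Cage g needs product 8; hence R5C1 = 4.
Column 2 now contains 3; hence R5C2 = 1.
1 is placed in row 5, which forces R5C3 = 3.
Cage f's pair has difference 2, which forces R1C1 = 5.
Column 3 now contains 3; hence R1C3 = 1.
Column 4 now contains 1, so R1C4 = 3.
Row 1 already has 3; hence R1C5 = 2.
4 is placed in column 1, so R2C1 = 3.
Cage c has sum 10, which forces R2C5 = 4.
Column 2 now contains 3, which forces R3C2 = 2.
Column 5 now contains 2, leaving R3C5 = 3.

5 4 1 3 2 / 3 5 2 1 4 / 1 2 5 4 3 / 2 3 4 5 1 / 4 1 3 2 5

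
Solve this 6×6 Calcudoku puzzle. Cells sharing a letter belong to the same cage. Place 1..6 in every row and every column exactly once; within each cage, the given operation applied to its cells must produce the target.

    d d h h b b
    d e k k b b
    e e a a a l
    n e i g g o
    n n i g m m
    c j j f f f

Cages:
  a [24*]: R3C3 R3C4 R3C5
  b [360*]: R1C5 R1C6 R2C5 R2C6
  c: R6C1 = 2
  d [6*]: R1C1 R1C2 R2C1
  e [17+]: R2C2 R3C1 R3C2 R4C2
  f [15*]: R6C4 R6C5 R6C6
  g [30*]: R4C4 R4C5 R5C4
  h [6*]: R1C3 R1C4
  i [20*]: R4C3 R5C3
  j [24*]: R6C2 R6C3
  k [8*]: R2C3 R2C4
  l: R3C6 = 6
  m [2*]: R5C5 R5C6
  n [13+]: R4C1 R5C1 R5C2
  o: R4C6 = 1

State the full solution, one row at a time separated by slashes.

3 2 1 6 5 4 / 1 5 2 4 6 3 / 5 1 3 2 4 6 / 4 6 5 3 2 1 / 6 3 4 5 1 2 / 2 4 6 1 3 5

Cage l is a single given cell, which forces R3C6 = 6.
Cage o is a single given cell, so R4C6 = 1.
Column 6 now contains 1; hence R5C6 = 2.
Cage c is a single given cell, which forces R6C1 = 2.
Row 5 now contains 2, which forces R5C5 = 1.
The 3 cells of cage f must have product 15, which forces R6C4 = 1.
In row 2, 1 can only go at R2C1, so R2C1 = 1.
Row 3 needs a 1, and only R3C2 is open for it.
Cage d needs product 6, which forces R1C1 = 3.
1 is placed in column 2, which forces R1C2 = 2.
Row 1 already has 2, so R1C3 = 1.
Row 1 already has 2, which forces R1C4 = 6.
Cage e has sum 17, leaving R3C1 = 5.
The 4 cells of cage b must have product 360, which forces R2C5 = 6.
Cage b has product 360, leaving R2C6 = 3.
Cage n needs sum 13; hence R5C2 = 3.
3 is placed in row 5, which forces R5C4 = 5.
3 is placed in column 6, so R6C6 = 5.
The 4 cells of cage b must have product 360; hence R1C5 = 5.
5 is placed in column 6; hence R1C6 = 4.
Row 2 already has 6; hence R2C2 = 5.
The 4 cells of cage e must have sum 17, leaving R4C2 = 6.
Cage i's pair has product 20; hence R4C3 = 5.
5 is placed in row 5; hence R5C3 = 4.
Column 2 already has 6, leaving R6C2 = 4.
4 is placed in column 3, which forces R6C3 = 6.
5 is placed in row 6; hence R6C5 = 3.
4 is placed in column 3; hence R2C3 = 2.
Cage k's pair has product 8, leaving R2C4 = 4.
Column 3 already has 2, leaving R3C3 = 3.
Row 3 now contains 3, so R3C4 = 2.
Row 3 already has 2, so R3C5 = 4.
6 is placed in row 4, leaving R4C1 = 4.
Cage g needs product 30, leaving R4C4 = 3.
Column 5 now contains 3; hence R4C5 = 2.
Row 5 already has 4; hence R5C1 = 6.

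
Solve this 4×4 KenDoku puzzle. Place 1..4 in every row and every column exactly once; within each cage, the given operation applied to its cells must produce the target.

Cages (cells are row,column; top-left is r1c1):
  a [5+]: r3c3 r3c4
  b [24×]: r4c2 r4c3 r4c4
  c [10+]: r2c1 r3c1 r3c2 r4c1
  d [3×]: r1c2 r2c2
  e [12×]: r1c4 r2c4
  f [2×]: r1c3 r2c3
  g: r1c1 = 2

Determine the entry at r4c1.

G is a freebie, leaving r1c1 = 2.
Row 1 already has 2; hence r1c3 = 1.
Column 3 already has 1, which forces r2c3 = 2.
Row 1 already has 1, which forces r1c2 = 3.
3 is placed in row 1, which forces r1c4 = 4.
Cage d's pair has product 3, leaving r2c2 = 1.
Column 4 already has 4; hence r2c4 = 3.
The 4 cells of cage c must have sum 10, which forces r3c2 = 2.
Row 3 now contains 2; hence r3c4 = 1.
Column 2 now contains 2, so r4c2 = 4.
Row 4 already has 4, so r4c3 = 3.
Column 4 now contains 3; hence r4c4 = 2.
3 is placed in row 2; hence r2c1 = 4.
Cage c has sum 10, so r3c1 = 3.
Column 3 now contains 3, so r3c3 = 4.
Row 4 now contains 3, which forces r4c1 = 1.
Completed grid: 2 3 1 4 / 4 1 2 3 / 3 2 4 1 / 1 4 3 2.

1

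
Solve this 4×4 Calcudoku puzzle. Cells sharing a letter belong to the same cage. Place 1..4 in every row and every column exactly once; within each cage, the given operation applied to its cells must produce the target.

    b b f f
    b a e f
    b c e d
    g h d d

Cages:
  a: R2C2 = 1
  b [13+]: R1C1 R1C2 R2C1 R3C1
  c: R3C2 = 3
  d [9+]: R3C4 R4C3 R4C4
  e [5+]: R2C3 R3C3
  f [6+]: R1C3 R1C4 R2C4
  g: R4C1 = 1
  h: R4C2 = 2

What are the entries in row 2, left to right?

Cage b has sum 13, which forces R1C2 = 4.
Cage a is a single given cell, leaving R2C2 = 1.
Cage c is given, leaving R3C2 = 3.
G is a freebie, which forces R4C1 = 1.
Cage h is given, leaving R4C2 = 2.
Cage d needs sum 9, which forces R3C4 = 2.
The 3 cells of cage f must have sum 6, which forces R1C3 = 2.
Cage f has sum 6, so R1C4 = 1.
Cage e needs two cells with sum 5, so R2C3 = 4.
2 is placed in column 4, leaving R2C4 = 3.
Row 3 now contains 2, leaving R3C1 = 4.
Row 3 now contains 2; hence R3C3 = 1.
4 is placed in column 3, leaving R4C3 = 3.
Column 4 already has 3; hence R4C4 = 4.
Row 1 already has 2, which forces R1C1 = 3.
Row 2 now contains 3, leaving R2C1 = 2.
The full grid is 3 4 2 1 / 2 1 4 3 / 4 3 1 2 / 1 2 3 4.

2 1 4 3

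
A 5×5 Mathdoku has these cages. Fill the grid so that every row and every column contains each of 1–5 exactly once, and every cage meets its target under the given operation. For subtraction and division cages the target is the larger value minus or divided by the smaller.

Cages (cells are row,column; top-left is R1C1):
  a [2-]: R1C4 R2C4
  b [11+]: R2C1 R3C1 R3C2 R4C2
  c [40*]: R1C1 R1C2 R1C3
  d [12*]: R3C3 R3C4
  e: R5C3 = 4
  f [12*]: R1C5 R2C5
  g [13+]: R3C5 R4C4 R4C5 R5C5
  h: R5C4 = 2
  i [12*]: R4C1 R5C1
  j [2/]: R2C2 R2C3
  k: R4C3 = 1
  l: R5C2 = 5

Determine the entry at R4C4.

5

K is a freebie; hence R4C3 = 1.
Cage l is given, so R5C2 = 5.
Cage e is given, leaving R5C3 = 4.
Cage h is a single given cell, leaving R5C4 = 2.
Column 3 now contains 4, which forces R2C3 = 2.
Column 3 now contains 4, which forces R3C3 = 3.
The two cells of cage d must have product 12, leaving R3C4 = 4.
The two cells of cage i must have product 12, so R4C1 = 4.
4 is placed in row 5; hence R5C1 = 3.
Row 5 already has 3, which forces R5C5 = 1.
Cage c has product 40; hence R1C1 = 2.
The 3 cells of cage c must have product 40, leaving R1C2 = 4.
Column 3 now contains 2, so R1C3 = 5.
4 is placed in row 1, which forces R1C5 = 3.
Column 2 now contains 4, which forces R2C2 = 1.
Column 5 already has 3, which forces R2C5 = 4.
Column 2 now contains 1, so R3C2 = 2.
Cage g needs sum 13, leaving R3C5 = 5.
Cage b needs sum 11; hence R4C2 = 3.
Cage g needs sum 13, leaving R4C4 = 5.
Cage g has sum 13, which forces R4C5 = 2.
3 is placed in row 1, so R1C4 = 1.
Row 2 now contains 1, which forces R2C1 = 5.
5 is placed in column 4; hence R2C4 = 3.
Row 3 already has 5, leaving R3C1 = 1.
The full grid is 2 4 5 1 3 / 5 1 2 3 4 / 1 2 3 4 5 / 4 3 1 5 2 / 3 5 4 2 1.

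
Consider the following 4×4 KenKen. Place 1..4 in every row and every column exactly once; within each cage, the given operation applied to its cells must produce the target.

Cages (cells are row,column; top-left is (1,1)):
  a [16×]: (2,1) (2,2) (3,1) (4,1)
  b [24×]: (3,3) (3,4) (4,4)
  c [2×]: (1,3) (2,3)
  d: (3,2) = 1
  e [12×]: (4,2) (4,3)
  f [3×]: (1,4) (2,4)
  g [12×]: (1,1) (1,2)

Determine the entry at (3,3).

3

The 4 cells of cage a must have product 16; hence (2,2) = 2.
Row 2 now contains 2; hence (2,3) = 1.
Row 2 now contains 1, leaving (2,4) = 3.
D is a freebie; hence (3,2) = 1.
1 is placed in column 3, which forces (1,3) = 2.
3 is placed in column 4, so (1,4) = 1.
Row 2 now contains 1, which forces (2,1) = 4.
The 4 cells of cage a must have product 16, which forces (3,1) = 2.
Cage b needs product 24, which forces (3,3) = 3.
Row 3 now contains 2, so (3,4) = 4.
The 4 cells of cage a must have product 16, so (4,1) = 1.
Column 3 already has 3, which forces (4,3) = 4.
Column 4 already has 4; hence (4,4) = 2.
Column 1 already has 4, which forces (1,1) = 3.
Cage g needs two cells with product 12; hence (1,2) = 4.
4 is placed in row 4, leaving (4,2) = 3.
Filled in: 3 4 2 1 / 4 2 1 3 / 2 1 3 4 / 1 3 4 2.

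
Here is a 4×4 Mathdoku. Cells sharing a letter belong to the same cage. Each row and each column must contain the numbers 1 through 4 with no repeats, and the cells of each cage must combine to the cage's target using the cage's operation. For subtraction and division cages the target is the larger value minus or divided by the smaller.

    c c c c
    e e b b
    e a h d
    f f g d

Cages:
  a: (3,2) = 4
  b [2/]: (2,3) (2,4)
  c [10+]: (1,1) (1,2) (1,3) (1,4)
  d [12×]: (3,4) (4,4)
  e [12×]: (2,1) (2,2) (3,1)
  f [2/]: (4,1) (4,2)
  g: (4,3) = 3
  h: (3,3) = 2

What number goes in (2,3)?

Cage a is given, which forces (3,2) = 4.
H is a freebie, leaving (3,3) = 2.
Row 3 already has 4, so (3,4) = 3.
Cage g is a single given cell, which forces (4,3) = 3.
Column 4 now contains 3, leaving (4,4) = 4.
Cage e needs product 12, leaving (2,1) = 4.
Cage e needs product 12, which forces (2,2) = 3.
Row 2 already has 4, leaving (2,3) = 1.
Cage b needs two cells with quotient 2, so (2,4) = 2.
3 is placed in row 3, which forces (3,1) = 1.
1 is placed in column 1; hence (4,1) = 2.
Row 4 now contains 2, which forces (4,2) = 1.
Column 1 now contains 2, which forces (1,1) = 3.
1 is placed in column 2, which forces (1,2) = 2.
1 is placed in column 3; hence (1,3) = 4.
2 is placed in column 4, so (1,4) = 1.
Completed grid: 3 2 4 1 / 4 3 1 2 / 1 4 2 3 / 2 1 3 4.

1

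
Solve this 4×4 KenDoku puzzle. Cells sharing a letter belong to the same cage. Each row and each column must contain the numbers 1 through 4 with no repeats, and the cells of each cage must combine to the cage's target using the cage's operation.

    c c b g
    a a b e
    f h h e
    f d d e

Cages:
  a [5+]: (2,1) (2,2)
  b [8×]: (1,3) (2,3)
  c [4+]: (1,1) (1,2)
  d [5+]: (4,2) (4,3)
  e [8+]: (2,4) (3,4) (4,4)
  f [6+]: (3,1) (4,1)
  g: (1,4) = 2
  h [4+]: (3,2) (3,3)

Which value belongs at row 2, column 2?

G is a freebie; hence (1,4) = 2.
Row 1 now contains 2, which forces (1,3) = 4.
Cage b's pair has product 8; hence (2,3) = 2.
Row 2 needs a 3, and only (2,4) is open for it.
In row 3, 2 can only go at (3,1), so (3,1) = 2.
Column 1 now contains 2, which forces (4,1) = 4.
Row 4 already has 4; hence (4,2) = 2.
Row 4 already has 4, leaving (4,4) = 1.
Column 1 already has 4, leaving (2,1) = 1.
Cage a needs two cells with sum 5, leaving (2,2) = 4.
Column 4 now contains 1, so (3,4) = 4.
1 is placed in row 4, so (4,3) = 3.
1 is placed in column 1, so (1,1) = 3.
The two cells of cage c must have sum 4, leaving (1,2) = 1.
Cage h needs two cells with sum 4, so (3,2) = 3.
3 is placed in column 3, so (3,3) = 1.
The full grid is 3 1 4 2 / 1 4 2 3 / 2 3 1 4 / 4 2 3 1.

4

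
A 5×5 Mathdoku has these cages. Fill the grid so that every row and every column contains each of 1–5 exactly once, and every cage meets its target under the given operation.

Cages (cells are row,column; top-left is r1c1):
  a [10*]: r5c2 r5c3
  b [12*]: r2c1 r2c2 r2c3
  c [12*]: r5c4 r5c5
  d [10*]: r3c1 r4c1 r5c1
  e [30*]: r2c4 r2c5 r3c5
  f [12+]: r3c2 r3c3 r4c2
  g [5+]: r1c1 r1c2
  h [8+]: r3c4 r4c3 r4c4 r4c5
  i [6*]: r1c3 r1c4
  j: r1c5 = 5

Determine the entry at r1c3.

3

J is a freebie, leaving r1c5 = 5.
Cage e needs product 30; hence r2c4 = 5.
In row 2, 2 can only go at r2c5, so r2c5 = 2.
Column 5 now contains 2, which forces r3c5 = 3.
Column 5 already has 3, which forces r5c5 = 4.
Column 5 already has 4, leaving r4c5 = 1.
Row 5 now contains 4, which forces r5c4 = 3.
Cage i needs two cells with product 6, which forces r1c3 = 3.
3 is placed in column 4, so r1c4 = 2.
The 4 cells of cage h must have sum 8, leaving r3c4 = 1.
2 is placed in column 4, which forces r4c4 = 4.
Row 4 now contains 4; hence r4c3 = 2.
The 3 cells of cage d must have product 10, so r5c1 = 1.
Column 3 already has 2, leaving r5c3 = 5.
1 is placed in column 1, which forces r1c1 = 4.
Cage g needs two cells with sum 5, which forces r1c2 = 1.
4 is placed in column 1, leaving r2c1 = 3.
Row 2 already has 3, which forces r2c2 = 4.
4 is placed in row 2, so r2c3 = 1.
Cage d has product 10, leaving r3c1 = 2.
The 3 cells of cage f must have sum 12, so r3c2 = 5.
5 is placed in column 3, which forces r3c3 = 4.
Row 4 already has 2, which forces r4c1 = 5.
Cage f needs sum 12, leaving r4c2 = 3.
5 is placed in row 5; hence r5c2 = 2.
Completed grid: 4 1 3 2 5 / 3 4 1 5 2 / 2 5 4 1 3 / 5 3 2 4 1 / 1 2 5 3 4.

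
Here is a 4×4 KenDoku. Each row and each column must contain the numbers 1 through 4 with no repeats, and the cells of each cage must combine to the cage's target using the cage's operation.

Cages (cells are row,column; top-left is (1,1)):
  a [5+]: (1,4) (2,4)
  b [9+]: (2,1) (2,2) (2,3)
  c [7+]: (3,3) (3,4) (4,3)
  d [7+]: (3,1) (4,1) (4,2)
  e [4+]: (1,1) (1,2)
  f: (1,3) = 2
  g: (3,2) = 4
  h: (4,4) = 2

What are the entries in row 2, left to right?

Cage f is a single given cell; hence (1,3) = 2.
Cage g is given; hence (3,2) = 4.
Cage h is given, leaving (4,4) = 2.
The 3 cells of cage c must have sum 7, so (3,3) = 1.
The 3 cells of cage c must have sum 7, so (3,4) = 3.
Cage c has sum 7; hence (4,3) = 3.
Column 3 already has 3, leaving (2,3) = 4.
4 is placed in row 2, so (2,4) = 1.
3 is placed in row 3, which forces (3,1) = 2.
Cage d has sum 7, leaving (4,1) = 4.
Row 4 now contains 3, so (4,2) = 1.
Cage e needs two cells with sum 4, leaving (1,1) = 1.
Column 2 now contains 1, leaving (1,2) = 3.
1 is placed in column 4, which forces (1,4) = 4.
2 is placed in column 1, which forces (2,1) = 3.
The 3 cells of cage b must have sum 9, which forces (2,2) = 2.
Filled in: 1 3 2 4 / 3 2 4 1 / 2 4 1 3 / 4 1 3 2.

3 2 4 1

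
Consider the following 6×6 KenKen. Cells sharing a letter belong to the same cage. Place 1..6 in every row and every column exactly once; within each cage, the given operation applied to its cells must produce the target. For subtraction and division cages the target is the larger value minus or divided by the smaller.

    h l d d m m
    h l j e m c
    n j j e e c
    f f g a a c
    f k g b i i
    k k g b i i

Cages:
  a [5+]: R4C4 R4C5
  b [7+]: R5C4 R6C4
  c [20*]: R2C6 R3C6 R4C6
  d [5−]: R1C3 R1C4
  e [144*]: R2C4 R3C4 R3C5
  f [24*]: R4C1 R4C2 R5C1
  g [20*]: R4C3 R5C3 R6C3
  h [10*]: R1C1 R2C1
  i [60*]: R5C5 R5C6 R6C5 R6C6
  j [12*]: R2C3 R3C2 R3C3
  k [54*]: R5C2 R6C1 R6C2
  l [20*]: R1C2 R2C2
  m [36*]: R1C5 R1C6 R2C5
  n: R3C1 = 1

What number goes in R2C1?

5

The 3 cells of cage e must have product 144, so R2C4 = 6.
Cage n is a single given cell, so R3C1 = 1.
The 3 cells of cage e must have product 144, leaving R3C4 = 4.
Cage e needs product 144; hence R3C5 = 6.
Row 3 now contains 4; hence R3C6 = 5.
Cage k has product 54, which forces R5C2 = 3.
The 3 cells of cage k must have product 54, which forces R6C1 = 3.
Cage k has product 54, so R6C2 = 6.
Cage d needs two cells with difference 5, so R1C3 = 6.
Column 4 already has 6; hence R1C4 = 1.
Row 1 already has 6, which forces R1C6 = 3.
The 3 cells of cage j must have product 12, leaving R2C3 = 2.
Row 2 already has 2, leaving R2C5 = 3.
Column 2 now contains 3, so R3C2 = 2.
Cage j needs product 12, leaving R3C3 = 3.
Column 2 now contains 2, which forces R4C2 = 1.
1 is placed in row 4, which forces R4C6 = 4.
Cage i needs product 60, so R5C6 = 6.
Cage h's pair has product 10, which forces R1C1 = 2.
The 3 cells of cage m must have product 36, leaving R1C5 = 4.
Row 2 already has 2, which forces R2C1 = 5.
Row 2 already has 5, leaving R2C2 = 4.
Column 6 now contains 4; hence R2C6 = 1.
4 is placed in row 4, so R4C1 = 6.
4 is placed in row 4; hence R4C3 = 5.
The two cells of cage a must have sum 5, which forces R4C4 = 3.
4 is placed in row 4, so R4C5 = 2.
Cage f has product 24; hence R5C1 = 4.
Row 5 already has 4, so R5C3 = 1.
1 is placed in row 5, so R5C5 = 5.
Column 3 already has 1, leaving R6C3 = 4.
Column 5 already has 5, which forces R6C5 = 1.
Column 6 now contains 1, which forces R6C6 = 2.
Row 1 now contains 4, leaving R1C2 = 5.
5 is placed in row 5; hence R5C4 = 2.
2 is placed in row 6; hence R6C4 = 5.
Filled in: 2 5 6 1 4 3 / 5 4 2 6 3 1 / 1 2 3 4 6 5 / 6 1 5 3 2 4 / 4 3 1 2 5 6 / 3 6 4 5 1 2.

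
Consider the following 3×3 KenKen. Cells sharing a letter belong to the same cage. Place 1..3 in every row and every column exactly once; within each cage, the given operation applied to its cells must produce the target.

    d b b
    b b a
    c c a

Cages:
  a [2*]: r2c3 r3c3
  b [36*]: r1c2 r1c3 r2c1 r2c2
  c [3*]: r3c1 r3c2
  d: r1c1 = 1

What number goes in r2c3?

Cage d is given, so r1c1 = 1.
Column 1 now contains 1; hence r3c1 = 3.
Row 3 already has 3, so r3c2 = 1.
Row 3 now contains 1; hence r3c3 = 2.
Cage b has product 36; hence r1c2 = 2.
Column 3 already has 2, which forces r1c3 = 3.
3 is placed in column 1, so r2c1 = 2.
Cage b needs product 36, so r2c2 = 3.
Column 3 already has 2, so r2c3 = 1.
The full grid is 1 2 3 / 2 3 1 / 3 1 2.

1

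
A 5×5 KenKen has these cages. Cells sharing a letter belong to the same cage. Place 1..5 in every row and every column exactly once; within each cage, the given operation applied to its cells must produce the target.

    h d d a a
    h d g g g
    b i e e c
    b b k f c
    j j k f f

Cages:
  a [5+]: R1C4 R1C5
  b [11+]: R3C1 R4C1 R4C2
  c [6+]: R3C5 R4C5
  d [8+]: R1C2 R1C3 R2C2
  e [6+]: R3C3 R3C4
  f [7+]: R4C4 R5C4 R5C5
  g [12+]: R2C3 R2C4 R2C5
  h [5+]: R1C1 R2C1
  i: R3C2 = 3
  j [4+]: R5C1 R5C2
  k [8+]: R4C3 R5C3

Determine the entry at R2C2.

2

Cage i is given, which forces R3C2 = 3.
Column 2 already has 3; hence R5C2 = 1.
1 is placed in row 5, which forces R5C1 = 3.
Row 5 already has 3; hence R5C3 = 5.
Column 3 already has 5, which forces R4C3 = 3.
Cage f has sum 7, so R4C4 = 1.
Column 3 now contains 3; hence R2C3 = 4.
The two cells of cage h must have sum 5; hence R1C1 = 4.
Row 2 now contains 4, which forces R2C1 = 1.
Cage d needs sum 8, which forces R1C3 = 1.
1 is placed in column 3, leaving R3C3 = 2.
The 3 cells of cage b must have sum 11; hence R4C2 = 4.
Row 3 now contains 2; hence R3C1 = 5.
The two cells of cage e must have sum 6, so R3C4 = 4.
Row 3 already has 4; hence R3C5 = 1.
The 3 cells of cage b must have sum 11, which forces R4C1 = 2.
2 is placed in row 4, leaving R4C5 = 5.
4 is placed in column 4; hence R5C4 = 2.
Row 5 now contains 2, which forces R5C5 = 4.
Column 4 already has 2, leaving R1C4 = 3.
Cage a's pair has sum 5, leaving R1C5 = 2.
The 3 cells of cage g must have sum 12, so R2C4 = 5.
Column 5 now contains 5, which forces R2C5 = 3.
Row 1 already has 2; hence R1C2 = 5.
Row 2 already has 5, so R2C2 = 2.
Filled in: 4 5 1 3 2 / 1 2 4 5 3 / 5 3 2 4 1 / 2 4 3 1 5 / 3 1 5 2 4.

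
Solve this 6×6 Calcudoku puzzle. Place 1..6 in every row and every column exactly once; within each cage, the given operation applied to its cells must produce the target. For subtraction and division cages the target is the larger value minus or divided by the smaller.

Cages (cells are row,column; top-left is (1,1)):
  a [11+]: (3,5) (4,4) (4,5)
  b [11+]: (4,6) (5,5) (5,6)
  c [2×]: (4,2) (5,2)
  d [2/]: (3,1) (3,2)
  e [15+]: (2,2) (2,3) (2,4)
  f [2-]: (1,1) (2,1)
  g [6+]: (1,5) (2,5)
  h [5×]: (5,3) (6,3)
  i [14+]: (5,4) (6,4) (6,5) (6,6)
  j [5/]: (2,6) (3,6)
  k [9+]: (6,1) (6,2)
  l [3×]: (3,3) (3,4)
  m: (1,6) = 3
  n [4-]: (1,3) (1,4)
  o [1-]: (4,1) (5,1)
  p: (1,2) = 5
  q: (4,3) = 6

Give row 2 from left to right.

3 6 4 5 2 1

Cage p is a single given cell, which forces (1,2) = 5.
M is a freebie; hence (1,6) = 3.
Cage q is a single given cell, which forces (4,3) = 6.
Cage n needs two cells with difference 4; hence (1,3) = 2.
Cage n's pair has difference 4, so (1,4) = 6.
Cage e has sum 15, so (2,2) = 6.
The only place for 1 in row 2 is (2,6).
Column 6 now contains 1, leaving (3,6) = 5.
Row 2 needs a 3, and only (2,1) is open for it.
Cage f's pair has difference 2; hence (1,1) = 1.
1 is placed in row 1, leaving (1,5) = 4.
Cage g's pair has sum 6, which forces (2,5) = 2.
Column 1 needs a 2, and only (3,1) is open for it.
The only place for 4 in row 3 is (3,2).
The two cells of cage k must have sum 9, so (6,1) = 6.
4 is placed in column 2, which forces (6,2) = 3.
In row 3, 6 can only go at (3,5), so (3,5) = 6.
Row 4 needs a 3, and only (4,5) is open for it.
Cage a needs sum 11, leaving (4,4) = 2.
Row 4 now contains 2, leaving (4,6) = 4.
Column 6 already has 4, which forces (6,6) = 2.
4 is placed in row 4, which forces (4,1) = 5.
Row 4 now contains 2, so (4,2) = 1.
Cage o needs two cells with difference 1, leaving (5,1) = 4.
The two cells of cage c must have product 2, leaving (5,2) = 2.
Cage i has sum 14, so (5,4) = 3.
The 3 cells of cage b must have sum 11, so (5,5) = 1.
Column 6 now contains 2, leaving (5,6) = 6.
Cage i has sum 14, which forces (6,4) = 4.
Cage i has sum 14, which forces (6,5) = 5.
Cage e needs sum 15, which forces (2,3) = 4.
Column 4 now contains 4; hence (2,4) = 5.
Cage l's pair has product 3; hence (3,3) = 3.
Column 4 now contains 3; hence (3,4) = 1.
Row 5 now contains 1; hence (5,3) = 5.
Row 6 now contains 5; hence (6,3) = 1.
Filled in: 1 5 2 6 4 3 / 3 6 4 5 2 1 / 2 4 3 1 6 5 / 5 1 6 2 3 4 / 4 2 5 3 1 6 / 6 3 1 4 5 2.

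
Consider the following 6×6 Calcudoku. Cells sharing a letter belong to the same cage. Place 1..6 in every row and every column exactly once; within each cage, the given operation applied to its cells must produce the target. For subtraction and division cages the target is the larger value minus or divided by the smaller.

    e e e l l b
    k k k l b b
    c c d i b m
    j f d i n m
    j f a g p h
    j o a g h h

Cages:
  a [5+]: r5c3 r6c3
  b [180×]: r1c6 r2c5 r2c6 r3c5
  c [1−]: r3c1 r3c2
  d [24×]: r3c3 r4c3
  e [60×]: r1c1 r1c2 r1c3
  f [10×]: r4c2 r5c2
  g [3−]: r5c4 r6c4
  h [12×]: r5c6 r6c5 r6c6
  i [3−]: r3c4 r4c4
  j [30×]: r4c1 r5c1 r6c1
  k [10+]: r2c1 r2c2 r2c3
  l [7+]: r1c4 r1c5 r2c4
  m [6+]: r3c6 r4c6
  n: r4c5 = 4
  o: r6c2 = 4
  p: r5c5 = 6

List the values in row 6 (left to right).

6 4 2 5 1 3

Cage n is a single given cell, leaving r4c5 = 4.
Cage p is a single given cell, which forces r5c5 = 6.
O is a freebie, leaving r6c2 = 4.
Cage d's pair has product 24; hence r3c3 = 4.
Row 4 now contains 4, leaving r4c3 = 6.
The only place for 1 in column 3 is r2c3.
Column 2 needs a 1, and only r3c2 is open for it.
Cage c needs two cells with difference 1, which forces r3c1 = 2.
1 is placed in row 3; hence r3c6 = 5.
The two cells of cage m must have sum 6, which forces r4c6 = 1.
Cage b needs product 180; hence r2c5 = 5.
Row 3 now contains 5, so r3c4 = 6.
Row 3 now contains 5; hence r3c5 = 3.
Cage j needs product 30, which forces r4c1 = 5.
Row 4 already has 5, which forces r4c2 = 2.
The two cells of cage i must have difference 3, leaving r4c4 = 3.
The 3 cells of cage j must have product 30, which forces r5c1 = 1.
2 is placed in column 2, which forces r5c2 = 5.
Cage j has product 30; hence r6c1 = 6.
Row 6 already has 6, so r6c6 = 3.
6 is placed in column 1, which forces r1c1 = 4.
The 3 cells of cage e must have product 60; hence r1c2 = 3.
Cage e has product 60, leaving r1c3 = 5.
Cage k has sum 10; hence r2c1 = 3.
Cage k needs sum 10; hence r2c2 = 6.
Row 2 now contains 6, so r2c6 = 2.
The two cells of cage a must have sum 5, which forces r5c3 = 3.
2 is placed in column 6, which forces r5c6 = 4.
Row 6 already has 3, so r6c3 = 2.
2 is placed in row 6, which forces r6c5 = 1.
Cage l has sum 7, so r1c4 = 1.
Column 5 already has 1, so r1c5 = 2.
2 is placed in column 6; hence r1c6 = 6.
2 is placed in row 2, leaving r2c4 = 4.
4 is placed in row 5, leaving r5c4 = 2.
Row 6 now contains 1, leaving r6c4 = 5.
Filled in: 4 3 5 1 2 6 / 3 6 1 4 5 2 / 2 1 4 6 3 5 / 5 2 6 3 4 1 / 1 5 3 2 6 4 / 6 4 2 5 1 3.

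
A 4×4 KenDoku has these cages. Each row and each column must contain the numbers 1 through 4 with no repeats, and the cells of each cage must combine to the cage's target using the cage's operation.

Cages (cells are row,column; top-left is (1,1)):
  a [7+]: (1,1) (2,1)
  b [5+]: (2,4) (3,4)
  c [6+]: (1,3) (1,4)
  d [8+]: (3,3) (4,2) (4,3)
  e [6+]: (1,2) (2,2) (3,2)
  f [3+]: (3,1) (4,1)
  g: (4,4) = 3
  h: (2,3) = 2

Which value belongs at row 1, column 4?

2

Cage h is a single given cell, which forces (2,3) = 2.
G is a freebie, leaving (4,4) = 3.
Column 3 already has 2, which forces (1,3) = 4.
The two cells of cage c must have sum 6, which forces (1,4) = 2.
The 3 cells of cage d must have sum 8; hence (3,3) = 3.
4 is placed in column 3; hence (4,3) = 1.
4 is placed in row 1, leaving (1,1) = 3.
Row 1 now contains 3, so (1,2) = 1.
The two cells of cage a must have sum 7, so (2,1) = 4.
Column 2 already has 1, leaving (2,2) = 3.
Row 2 now contains 4, which forces (2,4) = 1.
The two cells of cage f must have sum 3, leaving (3,1) = 1.
The 3 cells of cage e must have sum 6, leaving (3,2) = 2.
Column 4 now contains 1; hence (3,4) = 4.
1 is placed in row 4, which forces (4,1) = 2.
1 is placed in row 4; hence (4,2) = 4.
The full grid is 3 1 4 2 / 4 3 2 1 / 1 2 3 4 / 2 4 1 3.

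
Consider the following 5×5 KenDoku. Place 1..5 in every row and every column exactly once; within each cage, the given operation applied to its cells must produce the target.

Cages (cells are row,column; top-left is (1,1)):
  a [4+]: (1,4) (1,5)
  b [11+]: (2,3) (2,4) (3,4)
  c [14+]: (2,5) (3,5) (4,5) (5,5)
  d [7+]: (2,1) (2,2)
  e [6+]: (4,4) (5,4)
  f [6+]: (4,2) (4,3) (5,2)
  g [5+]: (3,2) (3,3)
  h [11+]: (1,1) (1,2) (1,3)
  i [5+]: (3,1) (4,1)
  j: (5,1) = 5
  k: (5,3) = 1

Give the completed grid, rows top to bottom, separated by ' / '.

2 5 4 3 1 / 3 4 5 1 2 / 1 3 2 5 4 / 4 1 3 2 5 / 5 2 1 4 3

Cage j is given, which forces (5,1) = 5.
K is a freebie, which forces (5,3) = 1.
Cage f needs sum 6, which forces (4,2) = 1.
In row 2, 1 can only go at (2,4), so (2,4) = 1.
1 is placed in column 4, leaving (1,4) = 3.
Cage a needs two cells with sum 4; hence (1,5) = 1.
Cage b has sum 11; hence (2,3) = 5.
Cage b needs sum 11, so (3,4) = 5.
The 3 cells of cage h must have sum 11; hence (1,2) = 5.
The 4 cells of cage c must have sum 14, so (4,5) = 5.
Row 2 needs a 2, and only (2,5) is open for it.
Row 3 needs a 1, and only (3,1) is open for it.
The two cells of cage i must have sum 5, so (4,1) = 4.
4 is placed in row 4, which forces (4,4) = 2.
2 is placed in column 4, which forces (5,4) = 4.
Row 5 now contains 4, so (5,5) = 3.
Column 1 now contains 4, which forces (1,1) = 2.
Cage h has sum 11; hence (1,3) = 4.
Column 1 now contains 4, so (2,1) = 3.
Cage d needs two cells with sum 7, so (2,2) = 4.
3 is placed in column 5, so (3,5) = 4.
Row 4 already has 2, leaving (4,3) = 3.
Row 5 already has 3, so (5,2) = 2.
Column 2 already has 2, so (3,2) = 3.
3 is placed in column 3; hence (3,3) = 2.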